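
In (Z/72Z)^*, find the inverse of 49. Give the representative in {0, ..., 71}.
Apply the extended Euclidean algorithm to (72, 49), tracking rows (r, s, t) with s·72 + t·49 = r. Each division r_prev = q·r_cur + r_new produces the new row as (previous row) − q·(current row):
  row A: (72, 1, 0)   [1·72 + 0·49 = 72]
  row B: (49, 0, 1)   [0·72 + 1·49 = 49]
  72 = 1·49 + 23   → row C = row A − 1·row B = (23, 1, −1)   [check: 1·72 − 1·49 = 23]
  49 = 2·23 + 3   → row D = row B − 2·row C = (3, −2, 3)   [check: −2·72 + 3·49 = 3]
  23 = 7·3 + 2   → row E = row C − 7·row D = (2, 15, −22)   [check: 15·72 − 22·49 = 2]
  3 = 1·2 + 1   → row F = row D − 1·row E = (1, −17, 25)   [check: −17·72 + 25·49 = 1]
  2 = 2·1 + 0   → remainder 0, stop. gcd = 1 (last nonzero row F).
The gcd is 1, so 49 is invertible mod 72. The last nonzero row gives −17·72 + 25·49 = 1, so t = 25. So 49^(−1) ≡ 25 (mod 72). Verify: 49 · 25 = 1225 ≡ 1 (mod 72). ✓

Final answer: 49^(−1) ≡ 25 (mod 72)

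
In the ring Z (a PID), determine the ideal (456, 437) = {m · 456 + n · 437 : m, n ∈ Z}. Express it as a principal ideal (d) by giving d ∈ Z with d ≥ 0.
In the PID Z, (a, b) is generated by gcd(a, b). Compute gcd(456, 437) with the extended Euclidean algorithm, tracking rows (r, s, t) with s·456 + t·437 = r:
  row A: (456, 1, 0)   [1·456 + 0·437 = 456]
  row B: (437, 0, 1)   [0·456 + 1·437 = 437]
  456 = 1·437 + 19   → row C = row A − 1·row B = (19, 1, −1)   [check: 1·456 − 1·437 = 19]
  437 = 23·19 + 0   → remainder 0, stop. gcd = 19 (last nonzero row C).
So gcd(456, 437) = 19, with Bézout identity 1·456 − 1·437 = 19. Containment (⊇): the Bézout identity exhibits 19 as an element of (456, 437), giving (19) ⊆ (456, 437). Containment (⊆): since 19 | 456 and 19 | 437 (456 = 19·24, 437 = 19·23), every Z-linear combination of 456 and 437 is divisible by 19, so (456, 437) ⊆ (19). Therefore (456, 437) = (19), d = 19.

Final answer: (456, 437) = (19); d = 19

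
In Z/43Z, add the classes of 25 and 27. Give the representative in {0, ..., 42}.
Both summands are already reduced mod 43. 25 + 27 = 52; 52 = 1·43 + 9, so (25 + 27) mod 43 = 9.

Final answer: 9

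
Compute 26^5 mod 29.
18

Use repeated squaring. Binary(5) = 101. Walk through the bits of the exponent 5 left-to-right: at each bit after the leading one, square the running value, then multiply by 26 if the bit is 1 (always reducing mod 29):
  bit 1 = 1 (leading): start with 26.
  bit 2 = 0: square 26^2 = 676 ≡ 9 (mod 29).
  bit 3 = 1: square 9^2 = 81 ≡ 23; bit is 1, so multiply 23·26 = 598 ≡ 18 (mod 29).
Final value: 26^5 ≡ 18 (mod 29).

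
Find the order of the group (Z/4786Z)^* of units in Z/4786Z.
|(Z/4786Z)^*| = 2392

(Z/4786Z)^* consists of the classes a with gcd(a, 4786) = 1, so its order is φ(4786). φ is multiplicative, with φ(p^e) = p^e − p^(e−1). Factorise 4786 = 2 · 2393. Then
  φ(4786) = (2 − 1) · (2393 − 1) = 1 · 2392 = 2392.
Thus |(Z/4786Z)^*| = 2392.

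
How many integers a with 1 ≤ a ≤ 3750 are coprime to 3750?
The number of a ∈ {1, ..., 3750} with gcd(a, 3750) = 1 is by definition Euler's totient φ(3750). φ is multiplicative, with φ(p^e) = p^e − p^(e−1). Factorise 3750 = 2 · 3 · 5^4. Then
  φ(3750) = (2 − 1) · (3 − 1) · (5^4 − 5^3) = 1 · 2 · 500 = 1000.
So there are 1000 such integers.

Final answer: 1000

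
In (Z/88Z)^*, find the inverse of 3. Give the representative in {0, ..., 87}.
Apply the extended Euclidean algorithm to (88, 3), tracking rows (r, s, t) with s·88 + t·3 = r. Each division r_prev = q·r_cur + r_new produces the new row as (previous row) − q·(current row):
  row A: (88, 1, 0)   [1·88 + 0·3 = 88]
  row B: (3, 0, 1)   [0·88 + 1·3 = 3]
  88 = 29·3 + 1   → row C = row A − 29·row B = (1, 1, −29)   [check: 1·88 − 29·3 = 1]
  3 = 3·1 + 0   → remainder 0, stop. gcd = 1 (last nonzero row C).
The gcd is 1, so 3 is invertible mod 88. The last nonzero row gives 1·88 − 29·3 = 1, so t = −29. So 3^(−1) ≡ −29 ≡ 59 (mod 88). Verify: 3 · 59 = 177 ≡ 1 (mod 88). ✓

Final answer: 3^(−1) ≡ 59 (mod 88)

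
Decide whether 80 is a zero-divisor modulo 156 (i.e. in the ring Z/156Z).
YES

gcd(80, 156) = 4 > 1, so 80 is not a unit in Z/156Z. In Z/nZ every nonzero non-unit is a zero-divisor: explicitly, take b = 156/gcd = 39 ≠ 0 (mod 156); then 80·39 = 3120 = 20·156, i.e. 80·39 ≡ 0 (mod 156). So 80 is a zero-divisor.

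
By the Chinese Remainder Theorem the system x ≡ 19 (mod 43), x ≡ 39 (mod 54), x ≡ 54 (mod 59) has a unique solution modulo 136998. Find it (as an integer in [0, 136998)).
The moduli 43, 54, 59 are pairwise coprime, so by the CRT there is a unique solution mod 43·54·59 = 136998.
Solve by successive substitution. Start with x ≡ 19 (mod 43).
  Combine with x ≡ 39 (mod 54): write x = 19 + 43·t and require 19 + 43·t ≡ 39 (mod 54), i.e. 43·t ≡ 39 − 19 ≡ 20 (mod 54). Since 43^(−1) ≡ 49 (mod 54), t ≡ 49·20 ≡ 8 (mod 54). So x ≡ 19 + 43·8 = 363 (mod 2322).
  Combine with x ≡ 54 (mod 59): write x = 363 + 2322·t and require 363 + 2322·t ≡ 54 (mod 59), i.e. 2322·t ≡ 54 − 363 ≡ 45 (mod 59). Since 2322^(−1) ≡ 45 (mod 59) (2322 ≡ 21 (mod 59)), t ≡ 45·45 ≡ 19 (mod 59). So x ≡ 363 + 2322·19 = 44481 (mod 136998).
Unique solution in [0, 136998): x = 44481.

Final answer: x ≡ 44481 (mod 136998); the representative in [0, 136998) is 44481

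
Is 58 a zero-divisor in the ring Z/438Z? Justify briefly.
gcd(58, 438) = 2 > 1, so 58 is not a unit in Z/438Z. In Z/nZ every nonzero non-unit is a zero-divisor: explicitly, take b = 438/gcd = 219 ≠ 0 (mod 438); then 58·219 = 12702 = 29·438, i.e. 58·219 ≡ 0 (mod 438). So 58 is a zero-divisor.

Final answer: YES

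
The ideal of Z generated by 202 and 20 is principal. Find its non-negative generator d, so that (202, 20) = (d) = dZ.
(202, 20) = (2); d = 2

In the PID Z, (a, b) is generated by gcd(a, b). Compute gcd(202, 20) with the extended Euclidean algorithm, tracking rows (r, s, t) with s·202 + t·20 = r:
  row A: (202, 1, 0)   [1·202 + 0·20 = 202]
  row B: (20, 0, 1)   [0·202 + 1·20 = 20]
  202 = 10·20 + 2   → row C = row A − 10·row B = (2, 1, −10)   [check: 1·202 − 10·20 = 2]
  20 = 10·2 + 0   → remainder 0, stop. gcd = 2 (last nonzero row C).
So gcd(202, 20) = 2, with Bézout identity 1·202 − 10·20 = 2. Containment (⊇): the Bézout identity exhibits 2 as an element of (202, 20), giving (2) ⊆ (202, 20). Containment (⊆): since 2 | 202 and 2 | 20 (202 = 2·101, 20 = 2·10), every Z-linear combination of 202 and 20 is divisible by 2, so (202, 20) ⊆ (2). Therefore (202, 20) = (2), d = 2.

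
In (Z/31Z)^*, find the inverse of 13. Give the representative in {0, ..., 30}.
Apply the extended Euclidean algorithm to (31, 13), tracking rows (r, s, t) with s·31 + t·13 = r. Each division r_prev = q·r_cur + r_new produces the new row as (previous row) − q·(current row):
  row A: (31, 1, 0)   [1·31 + 0·13 = 31]
  row B: (13, 0, 1)   [0·31 + 1·13 = 13]
  31 = 2·13 + 5   → row C = row A − 2·row B = (5, 1, −2)   [check: 1·31 − 2·13 = 5]
  13 = 2·5 + 3   → row D = row B − 2·row C = (3, −2, 5)   [check: −2·31 + 5·13 = 3]
  5 = 1·3 + 2   → row E = row C − 1·row D = (2, 3, −7)   [check: 3·31 − 7·13 = 2]
  3 = 1·2 + 1   → row F = row D − 1·row E = (1, −5, 12)   [check: −5·31 + 12·13 = 1]
  2 = 2·1 + 0   → remainder 0, stop. gcd = 1 (last nonzero row F).
The gcd is 1, so 13 is invertible mod 31. The last nonzero row gives −5·31 + 12·13 = 1, so t = 12. So 13^(−1) ≡ 12 (mod 31). Verify: 13 · 12 = 156 ≡ 1 (mod 31). ✓

Final answer: 13^(−1) ≡ 12 (mod 31)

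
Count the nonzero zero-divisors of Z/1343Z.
In Z/1343Z each nonzero element is either a unit (gcd with 1343 is 1) or a zero-divisor (gcd > 1). The number of units is φ(1343): factorise 1343 = 17 · 79, so φ(1343) = (17 − 1) · (79 − 1) = 16 · 78 = 1248. The nonzero elements number 1343 − 1 = 1342. Hence the nonzero zero-divisors number 1342 − 1248 = 94.

Final answer: Z/1343Z has 94 nonzero zero-divisors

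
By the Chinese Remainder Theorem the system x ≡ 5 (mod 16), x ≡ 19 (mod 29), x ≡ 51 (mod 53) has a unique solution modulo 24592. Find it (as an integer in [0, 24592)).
x ≡ 13301 (mod 24592); the representative in [0, 24592) is 13301

The moduli 16, 29, 53 are pairwise coprime, so by the CRT there is a unique solution mod 16·29·53 = 24592.
Solve by successive substitution. Start with x ≡ 5 (mod 16).
  Combine with x ≡ 19 (mod 29): write x = 5 + 16·t and require 5 + 16·t ≡ 19 (mod 29), i.e. 16·t ≡ 19 − 5 ≡ 14 (mod 29). Since 16^(−1) ≡ 20 (mod 29), t ≡ 20·14 ≡ 19 (mod 29). So x ≡ 5 + 16·19 = 309 (mod 464).
  Combine with x ≡ 51 (mod 53): write x = 309 + 464·t and require 309 + 464·t ≡ 51 (mod 53), i.e. 464·t ≡ 51 − 309 ≡ 7 (mod 53). Since 464^(−1) ≡ 4 (mod 53) (464 ≡ 40 (mod 53)), t ≡ 4·7 ≡ 28 (mod 53). So x ≡ 309 + 464·28 = 13301 (mod 24592).
Unique solution in [0, 24592): x = 13301.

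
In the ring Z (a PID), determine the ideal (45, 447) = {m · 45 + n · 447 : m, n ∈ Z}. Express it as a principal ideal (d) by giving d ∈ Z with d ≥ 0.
(45, 447) = (3); d = 3

In the PID Z, (a, b) is generated by gcd(a, b). Compute gcd(447, 45) with the extended Euclidean algorithm, tracking rows (r, s, t) with s·447 + t·45 = r:
  row A: (447, 1, 0)   [1·447 + 0·45 = 447]
  row B: (45, 0, 1)   [0·447 + 1·45 = 45]
  447 = 9·45 + 42   → row C = row A − 9·row B = (42, 1, −9)   [check: 1·447 − 9·45 = 42]
  45 = 1·42 + 3   → row D = row B − 1·row C = (3, −1, 10)   [check: −1·447 + 10·45 = 3]
  42 = 14·3 + 0   → remainder 0, stop. gcd = 3 (last nonzero row D).
So gcd(45, 447) = 3, with Bézout identity −1·447 + 10·45 = 3. Containment (⊇): the Bézout identity exhibits 3 as an element of (45, 447), giving (3) ⊆ (45, 447). Containment (⊆): since 3 | 45 and 3 | 447 (45 = 3·15, 447 = 3·149), every Z-linear combination of 45 and 447 is divisible by 3, so (45, 447) ⊆ (3). Therefore (45, 447) = (3), d = 3.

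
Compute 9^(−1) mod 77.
Apply the extended Euclidean algorithm to (77, 9), tracking rows (r, s, t) with s·77 + t·9 = r. Each division r_prev = q·r_cur + r_new produces the new row as (previous row) − q·(current row):
  row A: (77, 1, 0)   [1·77 + 0·9 = 77]
  row B: (9, 0, 1)   [0·77 + 1·9 = 9]
  77 = 8·9 + 5   → row C = row A − 8·row B = (5, 1, −8)   [check: 1·77 − 8·9 = 5]
  9 = 1·5 + 4   → row D = row B − 1·row C = (4, −1, 9)   [check: −1·77 + 9·9 = 4]
  5 = 1·4 + 1   → row E = row C − 1·row D = (1, 2, −17)   [check: 2·77 − 17·9 = 1]
  4 = 4·1 + 0   → remainder 0, stop. gcd = 1 (last nonzero row E).
The gcd is 1, so 9 is invertible mod 77. The last nonzero row gives 2·77 − 17·9 = 1, so t = −17. So 9^(−1) ≡ −17 ≡ 60 (mod 77). Verify: 9 · 60 = 540 ≡ 1 (mod 77). ✓

Final answer: 9^(−1) ≡ 60 (mod 77)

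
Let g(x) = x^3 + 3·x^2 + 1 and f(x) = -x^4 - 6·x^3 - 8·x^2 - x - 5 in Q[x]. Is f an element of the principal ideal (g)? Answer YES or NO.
NO

In Q[x] the ideal (g) consists of all multiples of g, so f ∈ (g) iff g | f, i.e. iff the remainder of f on division by g is 0. Divide f by g (g is monic, so eliminate the leading term of the running remainder at each step):
  leading term -x^4: subtract (-x)·g(x) = -x^4 - 3·x^3 - x, leaving -3·x^3 - 8·x^2 - 5
  leading term -3·x^3: subtract (-3)·g(x) = -3·x^3 - 9·x^2 - 3, leaving x^2 - 2
The remainder r(x) = x^2 - 2 ≠ 0 (and deg r < deg g), so g ∤ f, i.e. f ∉ (g).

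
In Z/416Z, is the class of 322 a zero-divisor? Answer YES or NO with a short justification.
gcd(322, 416) = 2 > 1, so 322 is not a unit in Z/416Z. In Z/nZ every nonzero non-unit is a zero-divisor: explicitly, take b = 416/gcd = 208 ≠ 0 (mod 416); then 322·208 = 66976 = 161·416, i.e. 322·208 ≡ 0 (mod 416). So 322 is a zero-divisor.

Final answer: YES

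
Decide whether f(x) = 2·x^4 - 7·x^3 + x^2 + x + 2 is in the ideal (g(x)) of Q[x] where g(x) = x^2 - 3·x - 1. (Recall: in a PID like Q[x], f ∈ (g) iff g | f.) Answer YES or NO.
In Q[x] the ideal (g) consists of all multiples of g, so f ∈ (g) iff g | f, i.e. iff the remainder of f on division by g is 0. Divide f by g (g is monic, so eliminate the leading term of the running remainder at each step):
  leading term 2·x^4: subtract (2·x^2)·g(x) = 2·x^4 - 6·x^3 - 2·x^2, leaving -x^3 + 3·x^2 + x + 2
  leading term -x^3: subtract (-x)·g(x) = -x^3 + 3·x^2 + x, leaving 2
The remainder r(x) = 2 ≠ 0 (and deg r < deg g), so g ∤ f, i.e. f ∉ (g).

Final answer: NO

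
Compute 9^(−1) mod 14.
9^(−1) ≡ 11 (mod 14)

Apply the extended Euclidean algorithm to (14, 9), tracking rows (r, s, t) with s·14 + t·9 = r. Each division r_prev = q·r_cur + r_new produces the new row as (previous row) − q·(current row):
  row A: (14, 1, 0)   [1·14 + 0·9 = 14]
  row B: (9, 0, 1)   [0·14 + 1·9 = 9]
  14 = 1·9 + 5   → row C = row A − 1·row B = (5, 1, −1)   [check: 1·14 − 1·9 = 5]
  9 = 1·5 + 4   → row D = row B − 1·row C = (4, −1, 2)   [check: −1·14 + 2·9 = 4]
  5 = 1·4 + 1   → row E = row C − 1·row D = (1, 2, −3)   [check: 2·14 − 3·9 = 1]
  4 = 4·1 + 0   → remainder 0, stop. gcd = 1 (last nonzero row E).
The gcd is 1, so 9 is invertible mod 14. The last nonzero row gives 2·14 − 3·9 = 1, so t = −3. So 9^(−1) ≡ −3 ≡ 11 (mod 14). Verify: 9 · 11 = 99 ≡ 1 (mod 14). ✓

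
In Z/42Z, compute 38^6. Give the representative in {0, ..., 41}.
Use repeated squaring. Binary(6) = 110. Walk through the bits of the exponent 6 left-to-right: at each bit after the leading one, square the running value, then multiply by 38 if the bit is 1 (always reducing mod 42):
  bit 1 = 1 (leading): start with 38.
  bit 2 = 1: square 38^2 = 1444 ≡ 16; bit is 1, so multiply 16·38 = 608 ≡ 20 (mod 42).
  bit 3 = 0: square 20^2 = 400 ≡ 22 (mod 42).
Final value: 38^6 ≡ 22 (mod 42).

Final answer: 22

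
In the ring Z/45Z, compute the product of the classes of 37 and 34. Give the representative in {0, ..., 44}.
43

Both factors are already reduced mod 45. 37 · 34 = 1258. Dividing by 45: 1258 = 27·45 + 43. So (37 · 34) mod 45 = 43.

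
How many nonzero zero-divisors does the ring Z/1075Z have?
Z/1075Z has 234 nonzero zero-divisors

In Z/1075Z each nonzero element is either a unit (gcd with 1075 is 1) or a zero-divisor (gcd > 1). The number of units is φ(1075): factorise 1075 = 5^2 · 43, so φ(1075) = (5^2 − 5^1) · (43 − 1) = 20 · 42 = 840. The nonzero elements number 1075 − 1 = 1074. Hence the nonzero zero-divisors number 1074 − 840 = 234.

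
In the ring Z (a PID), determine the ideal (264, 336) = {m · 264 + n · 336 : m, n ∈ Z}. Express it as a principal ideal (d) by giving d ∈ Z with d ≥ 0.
In the PID Z, (a, b) is generated by gcd(a, b). Compute gcd(336, 264) with the extended Euclidean algorithm, tracking rows (r, s, t) with s·336 + t·264 = r:
  row A: (336, 1, 0)   [1·336 + 0·264 = 336]
  row B: (264, 0, 1)   [0·336 + 1·264 = 264]
  336 = 1·264 + 72   → row C = row A − 1·row B = (72, 1, −1)   [check: 1·336 − 1·264 = 72]
  264 = 3·72 + 48   → row D = row B − 3·row C = (48, −3, 4)   [check: −3·336 + 4·264 = 48]
  72 = 1·48 + 24   → row E = row C − 1·row D = (24, 4, −5)   [check: 4·336 − 5·264 = 24]
  48 = 2·24 + 0   → remainder 0, stop. gcd = 24 (last nonzero row E).
So gcd(264, 336) = 24, with Bézout identity 4·336 − 5·264 = 24. Containment (⊇): the Bézout identity exhibits 24 as an element of (264, 336), giving (24) ⊆ (264, 336). Containment (⊆): since 24 | 264 and 24 | 336 (264 = 24·11, 336 = 24·14), every Z-linear combination of 264 and 336 is divisible by 24, so (264, 336) ⊆ (24). Therefore (264, 336) = (24), d = 24.

Final answer: (264, 336) = (24); d = 24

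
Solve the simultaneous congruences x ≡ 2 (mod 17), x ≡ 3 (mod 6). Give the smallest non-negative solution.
x ≡ 87 (mod 102); the representative in [0, 102) is 87

The moduli 17, 6 are pairwise coprime, so by the CRT there is a unique solution mod 17·6 = 102.
Solve by successive substitution. Start with x ≡ 2 (mod 17).
  Combine with x ≡ 3 (mod 6): write x = 2 + 17·t and require 2 + 17·t ≡ 3 (mod 6), i.e. 17·t ≡ 3 − 2 ≡ 1 (mod 6). Since 17^(−1) ≡ 5 (mod 6) (17 ≡ 5 (mod 6)), t ≡ 5·1 ≡ 5 (mod 6). So x ≡ 2 + 17·5 = 87 (mod 102).
Unique solution in [0, 102): x = 87.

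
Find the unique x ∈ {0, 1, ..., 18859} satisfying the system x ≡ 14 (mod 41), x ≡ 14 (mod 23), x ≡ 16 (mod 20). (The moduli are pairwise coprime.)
The moduli 41, 23, 20 are pairwise coprime, so by the CRT there is a unique solution mod 41·23·20 = 18860.
Solve by successive substitution. Start with x ≡ 14 (mod 41).
  Combine with x ≡ 14 (mod 23): write x = 14 + 41·t and require 14 + 41·t ≡ 14 (mod 23), i.e. 41·t ≡ 14 − 14 ≡ 0 (mod 23). Since 41^(−1) ≡ 9 (mod 23) (41 ≡ 18 (mod 23)), t ≡ 9·0 ≡ 0 (mod 23). So x ≡ 14 + 41·0 = 14 (mod 943).
  Combine with x ≡ 16 (mod 20): write x = 14 + 943·t and require 14 + 943·t ≡ 16 (mod 20), i.e. 943·t ≡ 16 − 14 ≡ 2 (mod 20). Since 943^(−1) ≡ 7 (mod 20) (943 ≡ 3 (mod 20)), t ≡ 7·2 ≡ 14 (mod 20). So x ≡ 14 + 943·14 = 13216 (mod 18860).
Unique solution in [0, 18860): x = 13216.

Final answer: x ≡ 13216 (mod 18860); the representative in [0, 18860) is 13216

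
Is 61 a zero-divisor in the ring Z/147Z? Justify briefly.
NO

gcd(61, 147) = 1, so 61 is a unit in Z/147Z (it has a multiplicative inverse). A unit cannot be a zero-divisor: if 61·b ≡ 0 then multiplying both sides by 61^(−1) gives b ≡ 0. So 61 is not a zero-divisor.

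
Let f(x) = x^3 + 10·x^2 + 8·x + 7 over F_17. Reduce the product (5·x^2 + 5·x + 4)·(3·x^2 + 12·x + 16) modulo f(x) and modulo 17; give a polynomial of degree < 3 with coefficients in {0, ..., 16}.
Multiply as integer polynomials: a · b = 15·x^4 + 75·x^3 + 152·x^2 + 128·x + 64. Reducing coefficients mod 17: a · b ≡ 15·x^4 + 7·x^3 + 16·x^2 + 9·x + 13. Now divide by f(x) = x^3 + 10·x^2 + 8·x + 7 in F_17[x], eliminating the leading term at each step:
  leading term 15·x^4: subtract (15·x)·f(x) = 15·x^4 + 14·x^3 + x^2 + 3·x, leaving 10·x^3 + 15·x^2 + 6·x + 13 (coefficients mod 17)
  leading term 10·x^3: subtract (10)·f(x) = 10·x^3 + 15·x^2 + 12·x + 2, leaving 11·x + 11 (coefficients mod 17)
The degree is now < 3, so this is the remainder. Hence a · b ≡ 11·x + 11 in F_17[x]/(f).

Final answer: a · b ≡ 11·x + 11 (mod f(x))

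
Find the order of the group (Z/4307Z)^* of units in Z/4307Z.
|(Z/4307Z)^*| = 4176

(Z/4307Z)^* consists of the classes a with gcd(a, 4307) = 1, so its order is φ(4307). φ is multiplicative, with φ(p^e) = p^e − p^(e−1). Factorise 4307 = 59 · 73. Then
  φ(4307) = (59 − 1) · (73 − 1) = 58 · 72 = 4176.
Thus |(Z/4307Z)^*| = 4176.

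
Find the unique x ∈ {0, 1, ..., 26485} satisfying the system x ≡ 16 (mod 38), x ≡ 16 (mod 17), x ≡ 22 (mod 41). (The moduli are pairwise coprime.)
x ≡ 15520 (mod 26486); the representative in [0, 26486) is 15520

The moduli 38, 17, 41 are pairwise coprime, so by the CRT there is a unique solution mod 38·17·41 = 26486.
Solve by successive substitution. Start with x ≡ 16 (mod 38).
  Combine with x ≡ 16 (mod 17): write x = 16 + 38·t and require 16 + 38·t ≡ 16 (mod 17), i.e. 38·t ≡ 16 − 16 ≡ 0 (mod 17). Since 38^(−1) ≡ 13 (mod 17) (38 ≡ 4 (mod 17)), t ≡ 13·0 ≡ 0 (mod 17). So x ≡ 16 + 38·0 = 16 (mod 646).
  Combine with x ≡ 22 (mod 41): write x = 16 + 646·t and require 16 + 646·t ≡ 22 (mod 41), i.e. 646·t ≡ 22 − 16 ≡ 6 (mod 41). Since 646^(−1) ≡ 4 (mod 41) (646 ≡ 31 (mod 41)), t ≡ 4·6 ≡ 24 (mod 41). So x ≡ 16 + 646·24 = 15520 (mod 26486).
Unique solution in [0, 26486): x = 15520.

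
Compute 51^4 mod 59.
25

Use repeated squaring. Binary(4) = 100. Walk through the bits of the exponent 4 left-to-right: at each bit after the leading one, square the running value, then multiply by 51 if the bit is 1 (always reducing mod 59):
  bit 1 = 1 (leading): start with 51.
  bit 2 = 0: square 51^2 = 2601 ≡ 5 (mod 59).
  bit 3 = 0: square 5^2 = 25 (mod 59).
Final value: 51^4 ≡ 25 (mod 59).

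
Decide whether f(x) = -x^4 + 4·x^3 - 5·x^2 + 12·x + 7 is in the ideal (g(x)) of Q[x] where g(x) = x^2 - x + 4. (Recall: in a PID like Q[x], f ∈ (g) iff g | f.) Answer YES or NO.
In Q[x] the ideal (g) consists of all multiples of g, so f ∈ (g) iff g | f, i.e. iff the remainder of f on division by g is 0. Divide f by g (g is monic, so eliminate the leading term of the running remainder at each step):
  leading term -x^4: subtract (-x^2)·g(x) = -x^4 + x^3 - 4·x^2, leaving 3·x^3 - x^2 + 12·x + 7
  leading term 3·x^3: subtract (3·x)·g(x) = 3·x^3 - 3·x^2 + 12·x, leaving 2·x^2 + 7
  leading term 2·x^2: subtract (2)·g(x) = 2·x^2 - 2·x + 8, leaving 2·x - 1
The remainder r(x) = 2·x - 1 ≠ 0 (and deg r < deg g), so g ∤ f, i.e. f ∉ (g).

Final answer: NO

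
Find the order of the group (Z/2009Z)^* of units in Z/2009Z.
(Z/2009Z)^* consists of the classes a with gcd(a, 2009) = 1, so its order is φ(2009). φ is multiplicative, with φ(p^e) = p^e − p^(e−1). Factorise 2009 = 7^2 · 41. Then
  φ(2009) = (7^2 − 7^1) · (41 − 1) = 42 · 40 = 1680.
Thus |(Z/2009Z)^*| = 1680.

Final answer: |(Z/2009Z)^*| = 1680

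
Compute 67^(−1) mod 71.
67^(−1) ≡ 53 (mod 71)

Apply the extended Euclidean algorithm to (71, 67), tracking rows (r, s, t) with s·71 + t·67 = r. Each division r_prev = q·r_cur + r_new produces the new row as (previous row) − q·(current row):
  row A: (71, 1, 0)   [1·71 + 0·67 = 71]
  row B: (67, 0, 1)   [0·71 + 1·67 = 67]
  71 = 1·67 + 4   → row C = row A − 1·row B = (4, 1, −1)   [check: 1·71 − 1·67 = 4]
  67 = 16·4 + 3   → row D = row B − 16·row C = (3, −16, 17)   [check: −16·71 + 17·67 = 3]
  4 = 1·3 + 1   → row E = row C − 1·row D = (1, 17, −18)   [check: 17·71 − 18·67 = 1]
  3 = 3·1 + 0   → remainder 0, stop. gcd = 1 (last nonzero row E).
The gcd is 1, so 67 is invertible mod 71. The last nonzero row gives 17·71 − 18·67 = 1, so t = −18. So 67^(−1) ≡ −18 ≡ 53 (mod 71). Verify: 67 · 53 = 3551 ≡ 1 (mod 71). ✓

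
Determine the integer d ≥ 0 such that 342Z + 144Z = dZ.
In the PID Z, (a, b) is generated by gcd(a, b). Compute gcd(342, 144) with the extended Euclidean algorithm, tracking rows (r, s, t) with s·342 + t·144 = r:
  row A: (342, 1, 0)   [1·342 + 0·144 = 342]
  row B: (144, 0, 1)   [0·342 + 1·144 = 144]
  342 = 2·144 + 54   → row C = row A − 2·row B = (54, 1, −2)   [check: 1·342 − 2·144 = 54]
  144 = 2·54 + 36   → row D = row B − 2·row C = (36, −2, 5)   [check: −2·342 + 5·144 = 36]
  54 = 1·36 + 18   → row E = row C − 1·row D = (18, 3, −7)   [check: 3·342 − 7·144 = 18]
  36 = 2·18 + 0   → remainder 0, stop. gcd = 18 (last nonzero row E).
So gcd(342, 144) = 18, with Bézout identity 3·342 − 7·144 = 18. Containment (⊇): the Bézout identity exhibits 18 as an element of (342, 144), giving (18) ⊆ (342, 144). Containment (⊆): since 18 | 342 and 18 | 144 (342 = 18·19, 144 = 18·8), every Z-linear combination of 342 and 144 is divisible by 18, so (342, 144) ⊆ (18). Therefore (342, 144) = (18), d = 18.

Final answer: (342, 144) = (18); d = 18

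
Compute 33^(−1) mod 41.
33^(−1) ≡ 5 (mod 41)

Apply the extended Euclidean algorithm to (41, 33), tracking rows (r, s, t) with s·41 + t·33 = r. Each division r_prev = q·r_cur + r_new produces the new row as (previous row) − q·(current row):
  row A: (41, 1, 0)   [1·41 + 0·33 = 41]
  row B: (33, 0, 1)   [0·41 + 1·33 = 33]
  41 = 1·33 + 8   → row C = row A − 1·row B = (8, 1, −1)   [check: 1·41 − 1·33 = 8]
  33 = 4·8 + 1   → row D = row B − 4·row C = (1, −4, 5)   [check: −4·41 + 5·33 = 1]
  8 = 8·1 + 0   → remainder 0, stop. gcd = 1 (last nonzero row D).
The gcd is 1, so 33 is invertible mod 41. The last nonzero row gives −4·41 + 5·33 = 1, so t = 5. So 33^(−1) ≡ 5 (mod 41). Verify: 33 · 5 = 165 ≡ 1 (mod 41). ✓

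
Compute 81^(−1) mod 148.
81^(−1) ≡ 53 (mod 148)

Apply the extended Euclidean algorithm to (148, 81), tracking rows (r, s, t) with s·148 + t·81 = r. Each division r_prev = q·r_cur + r_new produces the new row as (previous row) − q·(current row):
  row A: (148, 1, 0)   [1·148 + 0·81 = 148]
  row B: (81, 0, 1)   [0·148 + 1·81 = 81]
  148 = 1·81 + 67   → row C = row A − 1·row B = (67, 1, −1)   [check: 1·148 − 1·81 = 67]
  81 = 1·67 + 14   → row D = row B − 1·row C = (14, −1, 2)   [check: −1·148 + 2·81 = 14]
  67 = 4·14 + 11   → row E = row C − 4·row D = (11, 5, −9)   [check: 5·148 − 9·81 = 11]
  14 = 1·11 + 3   → row F = row D − 1·row E = (3, −6, 11)   [check: −6·148 + 11·81 = 3]
  11 = 3·3 + 2   → row G = row E − 3·row F = (2, 23, −42)   [check: 23·148 − 42·81 = 2]
  3 = 1·2 + 1   → row H = row F − 1·row G = (1, −29, 53)   [check: −29·148 + 53·81 = 1]
  2 = 2·1 + 0   → remainder 0, stop. gcd = 1 (last nonzero row H).
The gcd is 1, so 81 is invertible mod 148. The last nonzero row gives −29·148 + 53·81 = 1, so t = 53. So 81^(−1) ≡ 53 (mod 148). Verify: 81 · 53 = 4293 ≡ 1 (mod 148). ✓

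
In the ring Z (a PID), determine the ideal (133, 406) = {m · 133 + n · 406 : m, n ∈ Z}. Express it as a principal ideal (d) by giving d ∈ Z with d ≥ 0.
In the PID Z, (a, b) is generated by gcd(a, b). Compute gcd(406, 133) with the extended Euclidean algorithm, tracking rows (r, s, t) with s·406 + t·133 = r:
  row A: (406, 1, 0)   [1·406 + 0·133 = 406]
  row B: (133, 0, 1)   [0·406 + 1·133 = 133]
  406 = 3·133 + 7   → row C = row A − 3·row B = (7, 1, −3)   [check: 1·406 − 3·133 = 7]
  133 = 19·7 + 0   → remainder 0, stop. gcd = 7 (last nonzero row C).
So gcd(133, 406) = 7, with Bézout identity 1·406 − 3·133 = 7. Containment (⊇): the Bézout identity exhibits 7 as an element of (133, 406), giving (7) ⊆ (133, 406). Containment (⊆): since 7 | 133 and 7 | 406 (133 = 7·19, 406 = 7·58), every Z-linear combination of 133 and 406 is divisible by 7, so (133, 406) ⊆ (7). Therefore (133, 406) = (7), d = 7.

Final answer: (133, 406) = (7); d = 7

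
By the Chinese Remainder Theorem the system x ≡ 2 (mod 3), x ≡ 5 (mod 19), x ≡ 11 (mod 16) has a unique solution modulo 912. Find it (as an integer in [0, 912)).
x ≡ 347 (mod 912); the representative in [0, 912) is 347

The moduli 3, 19, 16 are pairwise coprime, so by the CRT there is a unique solution mod 3·19·16 = 912.
Solve by successive substitution. Start with x ≡ 2 (mod 3).
  Combine with x ≡ 5 (mod 19): write x = 2 + 3·t and require 2 + 3·t ≡ 5 (mod 19), i.e. 3·t ≡ 5 − 2 ≡ 3 (mod 19). Since 3^(−1) ≡ 13 (mod 19), t ≡ 13·3 ≡ 1 (mod 19). So x ≡ 2 + 3·1 = 5 (mod 57).
  Combine with x ≡ 11 (mod 16): write x = 5 + 57·t and require 5 + 57·t ≡ 11 (mod 16), i.e. 57·t ≡ 11 − 5 ≡ 6 (mod 16). Since 57^(−1) ≡ 9 (mod 16) (57 ≡ 9 (mod 16)), t ≡ 9·6 ≡ 6 (mod 16). So x ≡ 5 + 57·6 = 347 (mod 912).
Unique solution in [0, 912): x = 347.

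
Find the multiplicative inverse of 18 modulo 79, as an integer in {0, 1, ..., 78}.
18^(−1) ≡ 22 (mod 79)

Apply the extended Euclidean algorithm to (79, 18), tracking rows (r, s, t) with s·79 + t·18 = r. Each division r_prev = q·r_cur + r_new produces the new row as (previous row) − q·(current row):
  row A: (79, 1, 0)   [1·79 + 0·18 = 79]
  row B: (18, 0, 1)   [0·79 + 1·18 = 18]
  79 = 4·18 + 7   → row C = row A − 4·row B = (7, 1, −4)   [check: 1·79 − 4·18 = 7]
  18 = 2·7 + 4   → row D = row B − 2·row C = (4, −2, 9)   [check: −2·79 + 9·18 = 4]
  7 = 1·4 + 3   → row E = row C − 1·row D = (3, 3, −13)   [check: 3·79 − 13·18 = 3]
  4 = 1·3 + 1   → row F = row D − 1·row E = (1, −5, 22)   [check: −5·79 + 22·18 = 1]
  3 = 3·1 + 0   → remainder 0, stop. gcd = 1 (last nonzero row F).
The gcd is 1, so 18 is invertible mod 79. The last nonzero row gives −5·79 + 22·18 = 1, so t = 22. So 18^(−1) ≡ 22 (mod 79). Verify: 18 · 22 = 396 ≡ 1 (mod 79). ✓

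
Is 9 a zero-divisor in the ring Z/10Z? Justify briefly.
gcd(9, 10) = 1, so 9 is a unit in Z/10Z (it has a multiplicative inverse). A unit cannot be a zero-divisor: if 9·b ≡ 0 then multiplying both sides by 9^(−1) gives b ≡ 0. So 9 is not a zero-divisor.

Final answer: NO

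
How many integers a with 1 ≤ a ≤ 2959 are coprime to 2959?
The number of a ∈ {1, ..., 2959} with gcd(a, 2959) = 1 is by definition Euler's totient φ(2959). φ is multiplicative, with φ(p^e) = p^e − p^(e−1). Factorise 2959 = 11 · 269. Then
  φ(2959) = (11 − 1) · (269 − 1) = 10 · 268 = 2680.
So there are 2680 such integers.

Final answer: 2680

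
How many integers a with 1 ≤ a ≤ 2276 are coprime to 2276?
The number of a ∈ {1, ..., 2276} with gcd(a, 2276) = 1 is by definition Euler's totient φ(2276). φ is multiplicative, with φ(p^e) = p^e − p^(e−1). Factorise 2276 = 2^2 · 569. Then
  φ(2276) = (2^2 − 2^1) · (569 − 1) = 2 · 568 = 1136.
So there are 1136 such integers.

Final answer: 1136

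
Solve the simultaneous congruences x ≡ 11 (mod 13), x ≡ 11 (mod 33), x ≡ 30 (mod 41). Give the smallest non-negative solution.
The moduli 13, 33, 41 are pairwise coprime, so by the CRT there is a unique solution mod 13·33·41 = 17589.
Solve by successive substitution. Start with x ≡ 11 (mod 13).
  Combine with x ≡ 11 (mod 33): write x = 11 + 13·t and require 11 + 13·t ≡ 11 (mod 33), i.e. 13·t ≡ 11 − 11 ≡ 0 (mod 33). Since 13^(−1) ≡ 28 (mod 33), t ≡ 28·0 ≡ 0 (mod 33). So x ≡ 11 + 13·0 = 11 (mod 429).
  Combine with x ≡ 30 (mod 41): write x = 11 + 429·t and require 11 + 429·t ≡ 30 (mod 41), i.e. 429·t ≡ 30 − 11 ≡ 19 (mod 41). Since 429^(−1) ≡ 13 (mod 41) (429 ≡ 19 (mod 41)), t ≡ 13·19 ≡ 1 (mod 41). So x ≡ 11 + 429·1 = 440 (mod 17589).
Unique solution in [0, 17589): x = 440.

Final answer: x ≡ 440 (mod 17589); the representative in [0, 17589) is 440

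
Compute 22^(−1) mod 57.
Apply the extended Euclidean algorithm to (57, 22), tracking rows (r, s, t) with s·57 + t·22 = r. Each division r_prev = q·r_cur + r_new produces the new row as (previous row) − q·(current row):
  row A: (57, 1, 0)   [1·57 + 0·22 = 57]
  row B: (22, 0, 1)   [0·57 + 1·22 = 22]
  57 = 2·22 + 13   → row C = row A − 2·row B = (13, 1, −2)   [check: 1·57 − 2·22 = 13]
  22 = 1·13 + 9   → row D = row B − 1·row C = (9, −1, 3)   [check: −1·57 + 3·22 = 9]
  13 = 1·9 + 4   → row E = row C − 1·row D = (4, 2, −5)   [check: 2·57 − 5·22 = 4]
  9 = 2·4 + 1   → row F = row D − 2·row E = (1, −5, 13)   [check: −5·57 + 13·22 = 1]
  4 = 4·1 + 0   → remainder 0, stop. gcd = 1 (last nonzero row F).
The gcd is 1, so 22 is invertible mod 57. The last nonzero row gives −5·57 + 13·22 = 1, so t = 13. So 22^(−1) ≡ 13 (mod 57). Verify: 22 · 13 = 286 ≡ 1 (mod 57). ✓

Final answer: 22^(−1) ≡ 13 (mod 57)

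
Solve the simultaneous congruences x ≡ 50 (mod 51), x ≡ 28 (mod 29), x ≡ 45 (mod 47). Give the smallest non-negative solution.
x ≡ 47327 (mod 69513); the representative in [0, 69513) is 47327

The moduli 51, 29, 47 are pairwise coprime, so by the CRT there is a unique solution mod 51·29·47 = 69513.
Solve by successive substitution. Start with x ≡ 50 (mod 51).
  Combine with x ≡ 28 (mod 29): write x = 50 + 51·t and require 50 + 51·t ≡ 28 (mod 29), i.e. 51·t ≡ 28 − 50 ≡ 7 (mod 29). Since 51^(−1) ≡ 4 (mod 29) (51 ≡ 22 (mod 29)), t ≡ 4·7 ≡ 28 (mod 29). So x ≡ 50 + 51·28 = 1478 (mod 1479).
  Combine with x ≡ 45 (mod 47): write x = 1478 + 1479·t and require 1478 + 1479·t ≡ 45 (mod 47), i.e. 1479·t ≡ 45 − 1478 ≡ 24 (mod 47). Since 1479^(−1) ≡ 15 (mod 47) (1479 ≡ 22 (mod 47)), t ≡ 15·24 ≡ 31 (mod 47). So x ≡ 1478 + 1479·31 = 47327 (mod 69513).
Unique solution in [0, 69513): x = 47327.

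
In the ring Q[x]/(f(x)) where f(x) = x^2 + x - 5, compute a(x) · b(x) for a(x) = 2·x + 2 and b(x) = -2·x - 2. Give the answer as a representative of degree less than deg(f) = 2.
a · b ≡ -4·x - 24 (mod f(x))

First multiply in Q[x] without reducing: a · b = -4·x^2 - 8·x - 4. Now divide by f(x) = x^2 + x - 5, eliminating the leading term at each step:
  leading term -4·x^2: subtract (-4)·f(x) = -4·x^2 - 4·x + 20, leaving -4·x - 24
The degree is now < 2, so this is the remainder. Hence a · b ≡ -4·x - 24 in Q[x]/(f).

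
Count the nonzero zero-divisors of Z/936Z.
Z/936Z has 647 nonzero zero-divisors

In Z/936Z each nonzero element is either a unit (gcd with 936 is 1) or a zero-divisor (gcd > 1). The number of units is φ(936): factorise 936 = 2^3 · 3^2 · 13, so φ(936) = (2^3 − 2^2) · (3^2 − 3^1) · (13 − 1) = 4 · 6 · 12 = 288. The nonzero elements number 936 − 1 = 935. Hence the nonzero zero-divisors number 935 − 288 = 647.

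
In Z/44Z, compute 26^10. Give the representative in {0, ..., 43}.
12

Use repeated squaring. Binary(10) = 1010. Walk through the bits of the exponent 10 left-to-right: at each bit after the leading one, square the running value, then multiply by 26 if the bit is 1 (always reducing mod 44):
  bit 1 = 1 (leading): start with 26.
  bit 2 = 0: square 26^2 = 676 ≡ 16 (mod 44).
  bit 3 = 1: square 16^2 = 256 ≡ 36; bit is 1, so multiply 36·26 = 936 ≡ 12 (mod 44).
  bit 4 = 0: square 12^2 = 144 ≡ 12 (mod 44).
Final value: 26^10 ≡ 12 (mod 44).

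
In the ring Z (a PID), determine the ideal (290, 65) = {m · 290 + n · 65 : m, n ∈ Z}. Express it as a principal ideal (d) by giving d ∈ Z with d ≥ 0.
In the PID Z, (a, b) is generated by gcd(a, b). Compute gcd(290, 65) with the extended Euclidean algorithm, tracking rows (r, s, t) with s·290 + t·65 = r:
  row A: (290, 1, 0)   [1·290 + 0·65 = 290]
  row B: (65, 0, 1)   [0·290 + 1·65 = 65]
  290 = 4·65 + 30   → row C = row A − 4·row B = (30, 1, −4)   [check: 1·290 − 4·65 = 30]
  65 = 2·30 + 5   → row D = row B − 2·row C = (5, −2, 9)   [check: −2·290 + 9·65 = 5]
  30 = 6·5 + 0   → remainder 0, stop. gcd = 5 (last nonzero row D).
So gcd(290, 65) = 5, with Bézout identity −2·290 + 9·65 = 5. Containment (⊇): the Bézout identity exhibits 5 as an element of (290, 65), giving (5) ⊆ (290, 65). Containment (⊆): since 5 | 290 and 5 | 65 (290 = 5·58, 65 = 5·13), every Z-linear combination of 290 and 65 is divisible by 5, so (290, 65) ⊆ (5). Therefore (290, 65) = (5), d = 5.

Final answer: (290, 65) = (5); d = 5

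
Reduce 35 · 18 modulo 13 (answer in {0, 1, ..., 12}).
Reduce the factors first: 35 ≡ 9, 18 ≡ 5 (mod 13), so 35 · 18 ≡ 9 · 5 (mod 13). 9 · 5 = 45. Dividing by 13: 45 = 3·13 + 6. So (35 · 18) mod 13 = 6.

Final answer: 6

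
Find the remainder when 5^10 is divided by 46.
Use repeated squaring. Binary(10) = 1010. Walk through the bits of the exponent 10 left-to-right: at each bit after the leading one, square the running value, then multiply by 5 if the bit is 1 (always reducing mod 46):
  bit 1 = 1 (leading): start with 5.
  bit 2 = 0: square 5^2 = 25 (mod 46).
  bit 3 = 1: square 25^2 = 625 ≡ 27; bit is 1, so multiply 27·5 = 135 ≡ 43 (mod 46).
  bit 4 = 0: square 43^2 = 1849 ≡ 9 (mod 46).
Final value: 5^10 ≡ 9 (mod 46).

Final answer: 9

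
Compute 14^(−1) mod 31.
14^(−1) ≡ 20 (mod 31)

Apply the extended Euclidean algorithm to (31, 14), tracking rows (r, s, t) with s·31 + t·14 = r. Each division r_prev = q·r_cur + r_new produces the new row as (previous row) − q·(current row):
  row A: (31, 1, 0)   [1·31 + 0·14 = 31]
  row B: (14, 0, 1)   [0·31 + 1·14 = 14]
  31 = 2·14 + 3   → row C = row A − 2·row B = (3, 1, −2)   [check: 1·31 − 2·14 = 3]
  14 = 4·3 + 2   → row D = row B − 4·row C = (2, −4, 9)   [check: −4·31 + 9·14 = 2]
  3 = 1·2 + 1   → row E = row C − 1·row D = (1, 5, −11)   [check: 5·31 − 11·14 = 1]
  2 = 2·1 + 0   → remainder 0, stop. gcd = 1 (last nonzero row E).
The gcd is 1, so 14 is invertible mod 31. The last nonzero row gives 5·31 − 11·14 = 1, so t = −11. So 14^(−1) ≡ −11 ≡ 20 (mod 31). Verify: 14 · 20 = 280 ≡ 1 (mod 31). ✓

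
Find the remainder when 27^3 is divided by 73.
46

Use repeated squaring. Binary(3) = 11. Walk through the bits of the exponent 3 left-to-right: at each bit after the leading one, square the running value, then multiply by 27 if the bit is 1 (always reducing mod 73):
  bit 1 = 1 (leading): start with 27.
  bit 2 = 1: square 27^2 = 729 ≡ 72; bit is 1, so multiply 72·27 = 1944 ≡ 46 (mod 73).
Final value: 27^3 ≡ 46 (mod 73).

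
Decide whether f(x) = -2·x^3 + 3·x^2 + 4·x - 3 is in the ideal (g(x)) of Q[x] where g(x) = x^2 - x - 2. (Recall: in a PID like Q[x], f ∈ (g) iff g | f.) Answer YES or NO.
NO

In Q[x] the ideal (g) consists of all multiples of g, so f ∈ (g) iff g | f, i.e. iff the remainder of f on division by g is 0. Divide f by g (g is monic, so eliminate the leading term of the running remainder at each step):
  leading term -2·x^3: subtract (-2·x)·g(x) = -2·x^3 + 2·x^2 + 4·x, leaving x^2 - 3
  leading term x^2: subtract (1)·g(x) = x^2 - x - 2, leaving x - 1
The remainder r(x) = x - 1 ≠ 0 (and deg r < deg g), so g ∤ f, i.e. f ∉ (g).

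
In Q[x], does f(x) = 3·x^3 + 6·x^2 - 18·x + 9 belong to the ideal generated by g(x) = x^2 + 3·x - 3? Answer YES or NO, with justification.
YES

In Q[x] the ideal (g) consists of all multiples of g, so f ∈ (g) iff g | f, i.e. iff the remainder of f on division by g is 0. Divide f by g (g is monic, so eliminate the leading term of the running remainder at each step):
  leading term 3·x^3: subtract (3·x)·g(x) = 3·x^3 + 9·x^2 - 9·x, leaving -3·x^2 - 9·x + 9
  leading term -3·x^2: subtract (-3)·g(x) = -3·x^2 - 9·x + 9, leaving 0
The remainder is 0, so f(x) = g(x) · h(x) with h(x) = 3·x - 3. Hence g | f, i.e. f ∈ (g).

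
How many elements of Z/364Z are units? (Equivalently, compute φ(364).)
An element a ∈ Z/364Z is a unit iff gcd(a, 364) = 1, so the number of units is φ(364). φ is multiplicative, with φ(p^e) = p^e − p^(e−1). Factorise 364 = 2^2 · 7 · 13. Then
  φ(364) = (2^2 − 2^1) · (7 − 1) · (13 − 1) = 2 · 6 · 12 = 144.

Final answer: Z/364Z has φ(364) = 144 units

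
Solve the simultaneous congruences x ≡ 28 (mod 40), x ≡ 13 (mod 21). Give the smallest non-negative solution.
The moduli 40, 21 are pairwise coprime, so by the CRT there is a unique solution mod 40·21 = 840.
Solve by successive substitution. Start with x ≡ 28 (mod 40).
  Combine with x ≡ 13 (mod 21): write x = 28 + 40·t and require 28 + 40·t ≡ 13 (mod 21), i.e. 40·t ≡ 13 − 28 ≡ 6 (mod 21). Since 40^(−1) ≡ 10 (mod 21) (40 ≡ 19 (mod 21)), t ≡ 10·6 ≡ 18 (mod 21). So x ≡ 28 + 40·18 = 748 (mod 840).
Unique solution in [0, 840): x = 748.

Final answer: x ≡ 748 (mod 840); the representative in [0, 840) is 748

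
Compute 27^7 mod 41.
Use repeated squaring. Binary(7) = 111. Walk through the bits of the exponent 7 left-to-right: at each bit after the leading one, square the running value, then multiply by 27 if the bit is 1 (always reducing mod 41):
  bit 1 = 1 (leading): start with 27.
  bit 2 = 1: square 27^2 = 729 ≡ 32; bit is 1, so multiply 32·27 = 864 ≡ 3 (mod 41).
  bit 3 = 1: square 3^2 = 9; bit is 1, so multiply 9·27 = 243 ≡ 38 (mod 41).
Final value: 27^7 ≡ 38 (mod 41).

Final answer: 38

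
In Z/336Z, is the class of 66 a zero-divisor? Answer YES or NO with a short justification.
YES

gcd(66, 336) = 6 > 1, so 66 is not a unit in Z/336Z. In Z/nZ every nonzero non-unit is a zero-divisor: explicitly, take b = 336/gcd = 56 ≠ 0 (mod 336); then 66·56 = 3696 = 11·336, i.e. 66·56 ≡ 0 (mod 336). So 66 is a zero-divisor.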